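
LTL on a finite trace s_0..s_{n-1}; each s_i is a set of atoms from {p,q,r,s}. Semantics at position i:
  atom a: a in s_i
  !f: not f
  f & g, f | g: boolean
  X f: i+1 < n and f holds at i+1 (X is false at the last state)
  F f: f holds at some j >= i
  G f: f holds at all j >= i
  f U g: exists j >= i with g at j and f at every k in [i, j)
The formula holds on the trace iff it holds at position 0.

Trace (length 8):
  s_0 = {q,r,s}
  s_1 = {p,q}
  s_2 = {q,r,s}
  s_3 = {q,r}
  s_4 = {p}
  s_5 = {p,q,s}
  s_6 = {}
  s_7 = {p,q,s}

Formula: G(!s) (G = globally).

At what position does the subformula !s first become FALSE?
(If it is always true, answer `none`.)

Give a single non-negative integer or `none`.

Answer: 0

Derivation:
s_0={q,r,s}: !s=False s=True
s_1={p,q}: !s=True s=False
s_2={q,r,s}: !s=False s=True
s_3={q,r}: !s=True s=False
s_4={p}: !s=True s=False
s_5={p,q,s}: !s=False s=True
s_6={}: !s=True s=False
s_7={p,q,s}: !s=False s=True
G(!s) holds globally = False
First violation at position 0.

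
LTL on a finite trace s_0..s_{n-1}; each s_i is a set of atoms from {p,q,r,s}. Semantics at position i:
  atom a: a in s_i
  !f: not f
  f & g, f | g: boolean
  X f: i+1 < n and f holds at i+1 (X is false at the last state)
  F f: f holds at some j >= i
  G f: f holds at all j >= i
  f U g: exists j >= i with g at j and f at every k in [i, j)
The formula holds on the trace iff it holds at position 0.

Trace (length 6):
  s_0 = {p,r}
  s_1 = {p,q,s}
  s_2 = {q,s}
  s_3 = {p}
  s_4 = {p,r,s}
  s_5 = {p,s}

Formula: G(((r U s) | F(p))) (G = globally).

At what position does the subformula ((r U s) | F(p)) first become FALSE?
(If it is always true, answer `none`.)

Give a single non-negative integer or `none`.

s_0={p,r}: ((r U s) | F(p))=True (r U s)=True r=True s=False F(p)=True p=True
s_1={p,q,s}: ((r U s) | F(p))=True (r U s)=True r=False s=True F(p)=True p=True
s_2={q,s}: ((r U s) | F(p))=True (r U s)=True r=False s=True F(p)=True p=False
s_3={p}: ((r U s) | F(p))=True (r U s)=False r=False s=False F(p)=True p=True
s_4={p,r,s}: ((r U s) | F(p))=True (r U s)=True r=True s=True F(p)=True p=True
s_5={p,s}: ((r U s) | F(p))=True (r U s)=True r=False s=True F(p)=True p=True
G(((r U s) | F(p))) holds globally = True
No violation — formula holds at every position.

Answer: none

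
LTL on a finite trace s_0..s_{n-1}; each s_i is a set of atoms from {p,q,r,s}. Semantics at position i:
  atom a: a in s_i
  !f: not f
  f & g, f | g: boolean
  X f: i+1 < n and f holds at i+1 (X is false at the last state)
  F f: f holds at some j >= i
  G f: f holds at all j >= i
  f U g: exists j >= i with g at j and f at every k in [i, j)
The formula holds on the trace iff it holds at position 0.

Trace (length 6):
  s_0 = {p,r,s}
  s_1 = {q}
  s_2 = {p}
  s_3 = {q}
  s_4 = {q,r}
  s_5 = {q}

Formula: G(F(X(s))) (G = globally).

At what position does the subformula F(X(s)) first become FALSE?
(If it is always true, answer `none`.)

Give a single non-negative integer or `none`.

Answer: 0

Derivation:
s_0={p,r,s}: F(X(s))=False X(s)=False s=True
s_1={q}: F(X(s))=False X(s)=False s=False
s_2={p}: F(X(s))=False X(s)=False s=False
s_3={q}: F(X(s))=False X(s)=False s=False
s_4={q,r}: F(X(s))=False X(s)=False s=False
s_5={q}: F(X(s))=False X(s)=False s=False
G(F(X(s))) holds globally = False
First violation at position 0.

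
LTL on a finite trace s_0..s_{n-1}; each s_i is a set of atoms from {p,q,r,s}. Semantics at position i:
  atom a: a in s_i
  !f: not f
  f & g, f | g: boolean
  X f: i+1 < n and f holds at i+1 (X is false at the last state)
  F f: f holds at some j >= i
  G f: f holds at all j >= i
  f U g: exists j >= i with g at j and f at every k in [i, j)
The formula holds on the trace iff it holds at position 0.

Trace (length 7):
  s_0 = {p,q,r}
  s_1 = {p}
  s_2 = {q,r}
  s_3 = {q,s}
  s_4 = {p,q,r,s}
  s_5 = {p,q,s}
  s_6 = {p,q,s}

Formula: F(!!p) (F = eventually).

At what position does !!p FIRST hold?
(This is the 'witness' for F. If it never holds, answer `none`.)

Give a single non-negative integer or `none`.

s_0={p,q,r}: !!p=True !p=False p=True
s_1={p}: !!p=True !p=False p=True
s_2={q,r}: !!p=False !p=True p=False
s_3={q,s}: !!p=False !p=True p=False
s_4={p,q,r,s}: !!p=True !p=False p=True
s_5={p,q,s}: !!p=True !p=False p=True
s_6={p,q,s}: !!p=True !p=False p=True
F(!!p) holds; first witness at position 0.

Answer: 0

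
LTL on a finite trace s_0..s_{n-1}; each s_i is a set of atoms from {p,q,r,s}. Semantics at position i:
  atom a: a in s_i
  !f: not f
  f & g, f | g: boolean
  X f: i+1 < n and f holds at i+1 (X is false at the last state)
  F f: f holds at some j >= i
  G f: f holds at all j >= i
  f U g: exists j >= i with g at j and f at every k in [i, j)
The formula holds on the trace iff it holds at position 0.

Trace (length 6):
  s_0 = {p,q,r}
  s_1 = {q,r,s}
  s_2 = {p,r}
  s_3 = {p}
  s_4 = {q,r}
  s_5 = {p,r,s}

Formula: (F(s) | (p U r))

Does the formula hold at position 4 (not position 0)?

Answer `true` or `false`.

Answer: true

Derivation:
s_0={p,q,r}: (F(s) | (p U r))=True F(s)=True s=False (p U r)=True p=True r=True
s_1={q,r,s}: (F(s) | (p U r))=True F(s)=True s=True (p U r)=True p=False r=True
s_2={p,r}: (F(s) | (p U r))=True F(s)=True s=False (p U r)=True p=True r=True
s_3={p}: (F(s) | (p U r))=True F(s)=True s=False (p U r)=True p=True r=False
s_4={q,r}: (F(s) | (p U r))=True F(s)=True s=False (p U r)=True p=False r=True
s_5={p,r,s}: (F(s) | (p U r))=True F(s)=True s=True (p U r)=True p=True r=True
Evaluating at position 4: result = True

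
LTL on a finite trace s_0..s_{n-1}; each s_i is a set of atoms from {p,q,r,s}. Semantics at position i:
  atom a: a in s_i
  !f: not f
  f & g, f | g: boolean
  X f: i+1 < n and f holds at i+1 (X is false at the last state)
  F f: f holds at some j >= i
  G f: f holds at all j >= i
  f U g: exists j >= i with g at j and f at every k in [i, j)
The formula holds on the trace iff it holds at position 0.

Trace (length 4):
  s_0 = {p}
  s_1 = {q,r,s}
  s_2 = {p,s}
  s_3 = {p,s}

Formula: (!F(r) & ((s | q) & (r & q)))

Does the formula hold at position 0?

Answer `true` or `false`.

Answer: false

Derivation:
s_0={p}: (!F(r) & ((s | q) & (r & q)))=False !F(r)=False F(r)=True r=False ((s | q) & (r & q))=False (s | q)=False s=False q=False (r & q)=False
s_1={q,r,s}: (!F(r) & ((s | q) & (r & q)))=False !F(r)=False F(r)=True r=True ((s | q) & (r & q))=True (s | q)=True s=True q=True (r & q)=True
s_2={p,s}: (!F(r) & ((s | q) & (r & q)))=False !F(r)=True F(r)=False r=False ((s | q) & (r & q))=False (s | q)=True s=True q=False (r & q)=False
s_3={p,s}: (!F(r) & ((s | q) & (r & q)))=False !F(r)=True F(r)=False r=False ((s | q) & (r & q))=False (s | q)=True s=True q=False (r & q)=False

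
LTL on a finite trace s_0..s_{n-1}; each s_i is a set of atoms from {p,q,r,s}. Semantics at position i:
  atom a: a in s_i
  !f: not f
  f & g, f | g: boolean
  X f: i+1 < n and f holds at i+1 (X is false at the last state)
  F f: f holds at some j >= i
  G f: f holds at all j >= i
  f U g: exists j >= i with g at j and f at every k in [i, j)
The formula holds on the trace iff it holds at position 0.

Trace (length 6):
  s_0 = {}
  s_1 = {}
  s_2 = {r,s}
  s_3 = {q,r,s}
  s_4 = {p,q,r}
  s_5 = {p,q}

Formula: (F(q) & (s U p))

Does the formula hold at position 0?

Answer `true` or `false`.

Answer: false

Derivation:
s_0={}: (F(q) & (s U p))=False F(q)=True q=False (s U p)=False s=False p=False
s_1={}: (F(q) & (s U p))=False F(q)=True q=False (s U p)=False s=False p=False
s_2={r,s}: (F(q) & (s U p))=True F(q)=True q=False (s U p)=True s=True p=False
s_3={q,r,s}: (F(q) & (s U p))=True F(q)=True q=True (s U p)=True s=True p=False
s_4={p,q,r}: (F(q) & (s U p))=True F(q)=True q=True (s U p)=True s=False p=True
s_5={p,q}: (F(q) & (s U p))=True F(q)=True q=True (s U p)=True s=False p=True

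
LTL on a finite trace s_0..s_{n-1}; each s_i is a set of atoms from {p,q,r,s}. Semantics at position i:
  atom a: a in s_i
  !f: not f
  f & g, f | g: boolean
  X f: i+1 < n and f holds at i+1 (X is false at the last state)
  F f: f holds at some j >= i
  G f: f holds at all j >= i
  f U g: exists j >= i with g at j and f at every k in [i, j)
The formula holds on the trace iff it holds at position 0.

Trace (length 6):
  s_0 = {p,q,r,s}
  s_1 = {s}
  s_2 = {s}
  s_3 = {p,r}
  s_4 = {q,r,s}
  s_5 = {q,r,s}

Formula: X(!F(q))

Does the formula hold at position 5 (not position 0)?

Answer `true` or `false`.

Answer: false

Derivation:
s_0={p,q,r,s}: X(!F(q))=False !F(q)=False F(q)=True q=True
s_1={s}: X(!F(q))=False !F(q)=False F(q)=True q=False
s_2={s}: X(!F(q))=False !F(q)=False F(q)=True q=False
s_3={p,r}: X(!F(q))=False !F(q)=False F(q)=True q=False
s_4={q,r,s}: X(!F(q))=False !F(q)=False F(q)=True q=True
s_5={q,r,s}: X(!F(q))=False !F(q)=False F(q)=True q=True
Evaluating at position 5: result = False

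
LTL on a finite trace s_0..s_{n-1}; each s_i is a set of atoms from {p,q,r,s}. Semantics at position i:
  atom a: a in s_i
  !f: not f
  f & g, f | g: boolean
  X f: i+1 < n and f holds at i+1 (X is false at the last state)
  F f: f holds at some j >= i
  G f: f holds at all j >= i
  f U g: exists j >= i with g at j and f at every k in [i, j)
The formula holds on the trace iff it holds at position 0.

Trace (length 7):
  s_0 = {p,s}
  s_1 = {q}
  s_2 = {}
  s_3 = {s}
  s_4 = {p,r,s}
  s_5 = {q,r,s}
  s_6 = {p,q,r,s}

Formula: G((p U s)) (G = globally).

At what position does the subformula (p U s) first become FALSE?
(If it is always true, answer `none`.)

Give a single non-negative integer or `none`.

Answer: 1

Derivation:
s_0={p,s}: (p U s)=True p=True s=True
s_1={q}: (p U s)=False p=False s=False
s_2={}: (p U s)=False p=False s=False
s_3={s}: (p U s)=True p=False s=True
s_4={p,r,s}: (p U s)=True p=True s=True
s_5={q,r,s}: (p U s)=True p=False s=True
s_6={p,q,r,s}: (p U s)=True p=True s=True
G((p U s)) holds globally = False
First violation at position 1.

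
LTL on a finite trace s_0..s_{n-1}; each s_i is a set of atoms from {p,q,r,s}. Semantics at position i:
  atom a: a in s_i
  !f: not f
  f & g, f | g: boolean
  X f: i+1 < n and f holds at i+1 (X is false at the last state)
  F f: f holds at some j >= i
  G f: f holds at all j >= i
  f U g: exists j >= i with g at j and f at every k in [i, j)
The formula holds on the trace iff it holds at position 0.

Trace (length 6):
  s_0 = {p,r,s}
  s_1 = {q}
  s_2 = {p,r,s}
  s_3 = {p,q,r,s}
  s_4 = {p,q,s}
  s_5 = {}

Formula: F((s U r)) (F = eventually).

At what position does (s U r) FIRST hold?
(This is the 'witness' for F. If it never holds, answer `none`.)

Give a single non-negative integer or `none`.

Answer: 0

Derivation:
s_0={p,r,s}: (s U r)=True s=True r=True
s_1={q}: (s U r)=False s=False r=False
s_2={p,r,s}: (s U r)=True s=True r=True
s_3={p,q,r,s}: (s U r)=True s=True r=True
s_4={p,q,s}: (s U r)=False s=True r=False
s_5={}: (s U r)=False s=False r=False
F((s U r)) holds; first witness at position 0.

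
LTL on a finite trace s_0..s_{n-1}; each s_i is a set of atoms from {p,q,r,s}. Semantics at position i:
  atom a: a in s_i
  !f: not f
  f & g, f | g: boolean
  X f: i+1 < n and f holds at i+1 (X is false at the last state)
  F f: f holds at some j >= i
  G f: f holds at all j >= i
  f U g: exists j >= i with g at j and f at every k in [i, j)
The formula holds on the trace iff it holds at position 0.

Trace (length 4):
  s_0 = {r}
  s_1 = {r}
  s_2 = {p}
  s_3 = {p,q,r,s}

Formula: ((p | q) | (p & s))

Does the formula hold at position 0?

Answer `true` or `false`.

Answer: false

Derivation:
s_0={r}: ((p | q) | (p & s))=False (p | q)=False p=False q=False (p & s)=False s=False
s_1={r}: ((p | q) | (p & s))=False (p | q)=False p=False q=False (p & s)=False s=False
s_2={p}: ((p | q) | (p & s))=True (p | q)=True p=True q=False (p & s)=False s=False
s_3={p,q,r,s}: ((p | q) | (p & s))=True (p | q)=True p=True q=True (p & s)=True s=True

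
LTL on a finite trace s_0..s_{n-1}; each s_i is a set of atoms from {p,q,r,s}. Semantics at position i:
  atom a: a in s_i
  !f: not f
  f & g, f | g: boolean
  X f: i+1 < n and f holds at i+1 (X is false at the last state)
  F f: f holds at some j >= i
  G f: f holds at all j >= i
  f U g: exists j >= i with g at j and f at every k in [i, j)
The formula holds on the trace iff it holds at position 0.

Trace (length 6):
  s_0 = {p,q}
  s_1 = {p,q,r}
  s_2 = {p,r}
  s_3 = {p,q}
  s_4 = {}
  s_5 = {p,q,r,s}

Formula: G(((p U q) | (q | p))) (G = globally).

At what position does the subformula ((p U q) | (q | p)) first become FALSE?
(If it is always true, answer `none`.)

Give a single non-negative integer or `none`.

Answer: 4

Derivation:
s_0={p,q}: ((p U q) | (q | p))=True (p U q)=True p=True q=True (q | p)=True
s_1={p,q,r}: ((p U q) | (q | p))=True (p U q)=True p=True q=True (q | p)=True
s_2={p,r}: ((p U q) | (q | p))=True (p U q)=True p=True q=False (q | p)=True
s_3={p,q}: ((p U q) | (q | p))=True (p U q)=True p=True q=True (q | p)=True
s_4={}: ((p U q) | (q | p))=False (p U q)=False p=False q=False (q | p)=False
s_5={p,q,r,s}: ((p U q) | (q | p))=True (p U q)=True p=True q=True (q | p)=True
G(((p U q) | (q | p))) holds globally = False
First violation at position 4.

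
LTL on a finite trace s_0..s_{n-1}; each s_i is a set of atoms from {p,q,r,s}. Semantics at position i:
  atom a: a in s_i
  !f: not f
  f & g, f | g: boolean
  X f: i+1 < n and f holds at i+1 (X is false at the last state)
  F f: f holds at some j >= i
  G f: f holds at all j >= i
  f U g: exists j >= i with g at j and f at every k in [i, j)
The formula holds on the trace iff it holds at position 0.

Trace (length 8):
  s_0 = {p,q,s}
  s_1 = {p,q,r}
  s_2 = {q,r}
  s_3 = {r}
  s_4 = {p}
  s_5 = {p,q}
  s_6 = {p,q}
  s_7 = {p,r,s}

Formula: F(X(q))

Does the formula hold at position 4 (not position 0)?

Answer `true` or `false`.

Answer: true

Derivation:
s_0={p,q,s}: F(X(q))=True X(q)=True q=True
s_1={p,q,r}: F(X(q))=True X(q)=True q=True
s_2={q,r}: F(X(q))=True X(q)=False q=True
s_3={r}: F(X(q))=True X(q)=False q=False
s_4={p}: F(X(q))=True X(q)=True q=False
s_5={p,q}: F(X(q))=True X(q)=True q=True
s_6={p,q}: F(X(q))=False X(q)=False q=True
s_7={p,r,s}: F(X(q))=False X(q)=False q=False
Evaluating at position 4: result = True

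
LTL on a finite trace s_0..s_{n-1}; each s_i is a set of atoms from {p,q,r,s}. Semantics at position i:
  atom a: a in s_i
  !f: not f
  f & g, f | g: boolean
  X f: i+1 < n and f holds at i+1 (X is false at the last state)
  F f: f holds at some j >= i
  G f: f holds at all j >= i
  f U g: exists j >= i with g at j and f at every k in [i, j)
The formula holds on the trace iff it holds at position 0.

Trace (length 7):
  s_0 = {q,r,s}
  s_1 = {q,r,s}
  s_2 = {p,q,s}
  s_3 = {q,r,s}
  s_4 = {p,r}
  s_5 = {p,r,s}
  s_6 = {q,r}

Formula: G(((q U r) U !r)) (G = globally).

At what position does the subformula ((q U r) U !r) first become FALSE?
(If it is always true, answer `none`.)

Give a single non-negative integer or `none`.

s_0={q,r,s}: ((q U r) U !r)=True (q U r)=True q=True r=True !r=False
s_1={q,r,s}: ((q U r) U !r)=True (q U r)=True q=True r=True !r=False
s_2={p,q,s}: ((q U r) U !r)=True (q U r)=True q=True r=False !r=True
s_3={q,r,s}: ((q U r) U !r)=False (q U r)=True q=True r=True !r=False
s_4={p,r}: ((q U r) U !r)=False (q U r)=True q=False r=True !r=False
s_5={p,r,s}: ((q U r) U !r)=False (q U r)=True q=False r=True !r=False
s_6={q,r}: ((q U r) U !r)=False (q U r)=True q=True r=True !r=False
G(((q U r) U !r)) holds globally = False
First violation at position 3.

Answer: 3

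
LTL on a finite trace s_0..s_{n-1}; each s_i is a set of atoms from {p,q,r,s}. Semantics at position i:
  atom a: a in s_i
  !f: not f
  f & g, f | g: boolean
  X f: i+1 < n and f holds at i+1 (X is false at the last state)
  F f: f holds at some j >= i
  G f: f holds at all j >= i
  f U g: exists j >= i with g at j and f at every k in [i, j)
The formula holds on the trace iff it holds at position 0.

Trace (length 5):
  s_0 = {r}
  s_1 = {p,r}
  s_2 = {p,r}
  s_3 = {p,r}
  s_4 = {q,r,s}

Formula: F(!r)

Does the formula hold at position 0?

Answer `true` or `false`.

s_0={r}: F(!r)=False !r=False r=True
s_1={p,r}: F(!r)=False !r=False r=True
s_2={p,r}: F(!r)=False !r=False r=True
s_3={p,r}: F(!r)=False !r=False r=True
s_4={q,r,s}: F(!r)=False !r=False r=True

Answer: false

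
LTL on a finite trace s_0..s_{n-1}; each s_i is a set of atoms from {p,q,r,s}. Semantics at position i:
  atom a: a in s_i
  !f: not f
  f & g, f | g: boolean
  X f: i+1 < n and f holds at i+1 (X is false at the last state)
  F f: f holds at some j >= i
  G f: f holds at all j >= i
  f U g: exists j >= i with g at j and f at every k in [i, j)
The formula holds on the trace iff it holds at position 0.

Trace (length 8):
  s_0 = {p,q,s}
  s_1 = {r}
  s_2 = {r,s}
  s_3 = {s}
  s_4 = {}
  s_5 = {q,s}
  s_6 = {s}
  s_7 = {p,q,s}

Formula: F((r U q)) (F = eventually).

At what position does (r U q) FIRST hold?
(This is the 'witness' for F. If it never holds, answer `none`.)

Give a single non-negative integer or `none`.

s_0={p,q,s}: (r U q)=True r=False q=True
s_1={r}: (r U q)=False r=True q=False
s_2={r,s}: (r U q)=False r=True q=False
s_3={s}: (r U q)=False r=False q=False
s_4={}: (r U q)=False r=False q=False
s_5={q,s}: (r U q)=True r=False q=True
s_6={s}: (r U q)=False r=False q=False
s_7={p,q,s}: (r U q)=True r=False q=True
F((r U q)) holds; first witness at position 0.

Answer: 0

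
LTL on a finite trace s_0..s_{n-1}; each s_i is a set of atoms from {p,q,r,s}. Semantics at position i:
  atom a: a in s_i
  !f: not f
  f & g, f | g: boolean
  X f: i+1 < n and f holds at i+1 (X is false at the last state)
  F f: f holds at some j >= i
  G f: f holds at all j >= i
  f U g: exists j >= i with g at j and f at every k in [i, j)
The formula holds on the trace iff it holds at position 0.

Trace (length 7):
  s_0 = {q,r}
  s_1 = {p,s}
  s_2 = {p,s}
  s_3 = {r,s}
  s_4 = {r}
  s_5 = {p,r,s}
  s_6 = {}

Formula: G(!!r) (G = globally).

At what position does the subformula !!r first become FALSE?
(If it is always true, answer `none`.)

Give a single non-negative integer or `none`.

Answer: 1

Derivation:
s_0={q,r}: !!r=True !r=False r=True
s_1={p,s}: !!r=False !r=True r=False
s_2={p,s}: !!r=False !r=True r=False
s_3={r,s}: !!r=True !r=False r=True
s_4={r}: !!r=True !r=False r=True
s_5={p,r,s}: !!r=True !r=False r=True
s_6={}: !!r=False !r=True r=False
G(!!r) holds globally = False
First violation at position 1.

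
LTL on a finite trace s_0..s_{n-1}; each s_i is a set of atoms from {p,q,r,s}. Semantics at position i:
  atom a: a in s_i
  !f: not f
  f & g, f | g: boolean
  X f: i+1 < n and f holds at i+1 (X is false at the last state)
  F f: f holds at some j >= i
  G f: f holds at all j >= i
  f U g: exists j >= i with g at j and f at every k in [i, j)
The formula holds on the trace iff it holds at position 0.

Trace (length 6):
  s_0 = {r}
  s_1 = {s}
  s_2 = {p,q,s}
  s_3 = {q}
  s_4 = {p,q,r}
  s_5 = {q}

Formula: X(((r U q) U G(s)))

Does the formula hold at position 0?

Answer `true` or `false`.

s_0={r}: X(((r U q) U G(s)))=False ((r U q) U G(s))=False (r U q)=False r=True q=False G(s)=False s=False
s_1={s}: X(((r U q) U G(s)))=False ((r U q) U G(s))=False (r U q)=False r=False q=False G(s)=False s=True
s_2={p,q,s}: X(((r U q) U G(s)))=False ((r U q) U G(s))=False (r U q)=True r=False q=True G(s)=False s=True
s_3={q}: X(((r U q) U G(s)))=False ((r U q) U G(s))=False (r U q)=True r=False q=True G(s)=False s=False
s_4={p,q,r}: X(((r U q) U G(s)))=False ((r U q) U G(s))=False (r U q)=True r=True q=True G(s)=False s=False
s_5={q}: X(((r U q) U G(s)))=False ((r U q) U G(s))=False (r U q)=True r=False q=True G(s)=False s=False

Answer: false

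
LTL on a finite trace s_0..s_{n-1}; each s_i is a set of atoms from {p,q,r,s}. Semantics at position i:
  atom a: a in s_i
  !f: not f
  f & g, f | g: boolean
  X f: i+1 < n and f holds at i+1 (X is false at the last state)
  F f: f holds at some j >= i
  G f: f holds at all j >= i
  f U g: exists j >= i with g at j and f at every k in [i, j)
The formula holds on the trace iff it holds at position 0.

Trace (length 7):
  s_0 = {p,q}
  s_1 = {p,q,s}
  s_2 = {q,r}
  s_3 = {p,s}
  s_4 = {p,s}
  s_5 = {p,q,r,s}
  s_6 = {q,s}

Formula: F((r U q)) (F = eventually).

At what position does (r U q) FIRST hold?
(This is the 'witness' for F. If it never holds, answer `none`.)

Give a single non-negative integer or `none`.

Answer: 0

Derivation:
s_0={p,q}: (r U q)=True r=False q=True
s_1={p,q,s}: (r U q)=True r=False q=True
s_2={q,r}: (r U q)=True r=True q=True
s_3={p,s}: (r U q)=False r=False q=False
s_4={p,s}: (r U q)=False r=False q=False
s_5={p,q,r,s}: (r U q)=True r=True q=True
s_6={q,s}: (r U q)=True r=False q=True
F((r U q)) holds; first witness at position 0.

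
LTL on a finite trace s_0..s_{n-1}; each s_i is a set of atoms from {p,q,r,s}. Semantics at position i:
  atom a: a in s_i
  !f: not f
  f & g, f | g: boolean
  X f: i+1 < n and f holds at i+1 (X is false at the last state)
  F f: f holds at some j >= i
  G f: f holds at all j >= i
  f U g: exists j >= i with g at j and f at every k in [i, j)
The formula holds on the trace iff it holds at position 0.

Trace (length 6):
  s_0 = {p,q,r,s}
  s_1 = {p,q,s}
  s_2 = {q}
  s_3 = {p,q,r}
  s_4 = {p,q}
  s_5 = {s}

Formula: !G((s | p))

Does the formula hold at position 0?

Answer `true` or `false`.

Answer: true

Derivation:
s_0={p,q,r,s}: !G((s | p))=True G((s | p))=False (s | p)=True s=True p=True
s_1={p,q,s}: !G((s | p))=True G((s | p))=False (s | p)=True s=True p=True
s_2={q}: !G((s | p))=True G((s | p))=False (s | p)=False s=False p=False
s_3={p,q,r}: !G((s | p))=False G((s | p))=True (s | p)=True s=False p=True
s_4={p,q}: !G((s | p))=False G((s | p))=True (s | p)=True s=False p=True
s_5={s}: !G((s | p))=False G((s | p))=True (s | p)=True s=True p=False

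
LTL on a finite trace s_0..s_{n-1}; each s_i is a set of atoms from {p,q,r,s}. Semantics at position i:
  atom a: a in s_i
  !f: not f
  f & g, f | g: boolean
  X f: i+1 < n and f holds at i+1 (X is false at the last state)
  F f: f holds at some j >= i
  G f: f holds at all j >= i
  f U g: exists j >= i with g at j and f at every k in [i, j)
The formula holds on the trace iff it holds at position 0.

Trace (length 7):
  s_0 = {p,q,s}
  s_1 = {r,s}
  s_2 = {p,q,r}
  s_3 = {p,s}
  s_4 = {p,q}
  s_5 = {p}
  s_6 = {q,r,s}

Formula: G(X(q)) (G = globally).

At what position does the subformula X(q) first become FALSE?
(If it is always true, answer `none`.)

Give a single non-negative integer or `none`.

Answer: 0

Derivation:
s_0={p,q,s}: X(q)=False q=True
s_1={r,s}: X(q)=True q=False
s_2={p,q,r}: X(q)=False q=True
s_3={p,s}: X(q)=True q=False
s_4={p,q}: X(q)=False q=True
s_5={p}: X(q)=True q=False
s_6={q,r,s}: X(q)=False q=True
G(X(q)) holds globally = False
First violation at position 0.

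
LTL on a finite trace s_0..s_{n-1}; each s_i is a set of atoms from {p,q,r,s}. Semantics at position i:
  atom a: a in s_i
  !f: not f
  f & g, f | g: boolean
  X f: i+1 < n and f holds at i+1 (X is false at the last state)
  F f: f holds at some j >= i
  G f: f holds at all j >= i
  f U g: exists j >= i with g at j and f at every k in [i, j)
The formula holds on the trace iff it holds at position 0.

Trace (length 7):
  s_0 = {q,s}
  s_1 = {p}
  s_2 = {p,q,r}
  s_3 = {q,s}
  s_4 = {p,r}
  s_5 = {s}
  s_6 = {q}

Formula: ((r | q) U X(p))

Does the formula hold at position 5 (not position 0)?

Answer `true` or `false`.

s_0={q,s}: ((r | q) U X(p))=True (r | q)=True r=False q=True X(p)=True p=False
s_1={p}: ((r | q) U X(p))=True (r | q)=False r=False q=False X(p)=True p=True
s_2={p,q,r}: ((r | q) U X(p))=True (r | q)=True r=True q=True X(p)=False p=True
s_3={q,s}: ((r | q) U X(p))=True (r | q)=True r=False q=True X(p)=True p=False
s_4={p,r}: ((r | q) U X(p))=False (r | q)=True r=True q=False X(p)=False p=True
s_5={s}: ((r | q) U X(p))=False (r | q)=False r=False q=False X(p)=False p=False
s_6={q}: ((r | q) U X(p))=False (r | q)=True r=False q=True X(p)=False p=False
Evaluating at position 5: result = False

Answer: false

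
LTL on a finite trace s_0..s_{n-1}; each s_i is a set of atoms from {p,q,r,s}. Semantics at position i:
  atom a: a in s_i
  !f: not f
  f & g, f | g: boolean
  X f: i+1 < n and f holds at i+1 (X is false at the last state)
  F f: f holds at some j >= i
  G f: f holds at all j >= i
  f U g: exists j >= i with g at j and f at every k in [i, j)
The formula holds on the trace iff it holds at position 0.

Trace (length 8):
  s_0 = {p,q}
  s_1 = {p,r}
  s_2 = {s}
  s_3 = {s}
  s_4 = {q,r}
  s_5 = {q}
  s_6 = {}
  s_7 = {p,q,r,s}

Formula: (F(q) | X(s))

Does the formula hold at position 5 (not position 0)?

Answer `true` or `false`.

s_0={p,q}: (F(q) | X(s))=True F(q)=True q=True X(s)=False s=False
s_1={p,r}: (F(q) | X(s))=True F(q)=True q=False X(s)=True s=False
s_2={s}: (F(q) | X(s))=True F(q)=True q=False X(s)=True s=True
s_3={s}: (F(q) | X(s))=True F(q)=True q=False X(s)=False s=True
s_4={q,r}: (F(q) | X(s))=True F(q)=True q=True X(s)=False s=False
s_5={q}: (F(q) | X(s))=True F(q)=True q=True X(s)=False s=False
s_6={}: (F(q) | X(s))=True F(q)=True q=False X(s)=True s=False
s_7={p,q,r,s}: (F(q) | X(s))=True F(q)=True q=True X(s)=False s=True
Evaluating at position 5: result = True

Answer: true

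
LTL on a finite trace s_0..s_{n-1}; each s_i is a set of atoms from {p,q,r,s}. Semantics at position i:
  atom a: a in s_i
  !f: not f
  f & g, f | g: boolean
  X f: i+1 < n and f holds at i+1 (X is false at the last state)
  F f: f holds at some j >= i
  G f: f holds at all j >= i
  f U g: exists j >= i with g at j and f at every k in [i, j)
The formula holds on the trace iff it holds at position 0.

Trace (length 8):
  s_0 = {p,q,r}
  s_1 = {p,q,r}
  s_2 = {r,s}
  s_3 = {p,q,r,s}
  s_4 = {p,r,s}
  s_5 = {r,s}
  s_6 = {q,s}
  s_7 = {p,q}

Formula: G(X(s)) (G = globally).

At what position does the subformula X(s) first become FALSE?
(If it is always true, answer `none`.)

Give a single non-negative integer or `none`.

s_0={p,q,r}: X(s)=False s=False
s_1={p,q,r}: X(s)=True s=False
s_2={r,s}: X(s)=True s=True
s_3={p,q,r,s}: X(s)=True s=True
s_4={p,r,s}: X(s)=True s=True
s_5={r,s}: X(s)=True s=True
s_6={q,s}: X(s)=False s=True
s_7={p,q}: X(s)=False s=False
G(X(s)) holds globally = False
First violation at position 0.

Answer: 0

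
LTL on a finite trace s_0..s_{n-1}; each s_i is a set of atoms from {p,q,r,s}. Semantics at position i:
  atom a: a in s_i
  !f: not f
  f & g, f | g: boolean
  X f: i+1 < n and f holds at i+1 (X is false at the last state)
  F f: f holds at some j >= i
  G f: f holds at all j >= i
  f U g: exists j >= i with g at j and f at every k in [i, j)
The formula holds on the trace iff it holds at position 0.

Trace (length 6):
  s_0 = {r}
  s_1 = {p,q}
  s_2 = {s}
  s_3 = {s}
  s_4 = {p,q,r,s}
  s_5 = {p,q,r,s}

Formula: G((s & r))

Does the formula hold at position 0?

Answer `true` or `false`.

s_0={r}: G((s & r))=False (s & r)=False s=False r=True
s_1={p,q}: G((s & r))=False (s & r)=False s=False r=False
s_2={s}: G((s & r))=False (s & r)=False s=True r=False
s_3={s}: G((s & r))=False (s & r)=False s=True r=False
s_4={p,q,r,s}: G((s & r))=True (s & r)=True s=True r=True
s_5={p,q,r,s}: G((s & r))=True (s & r)=True s=True r=True

Answer: false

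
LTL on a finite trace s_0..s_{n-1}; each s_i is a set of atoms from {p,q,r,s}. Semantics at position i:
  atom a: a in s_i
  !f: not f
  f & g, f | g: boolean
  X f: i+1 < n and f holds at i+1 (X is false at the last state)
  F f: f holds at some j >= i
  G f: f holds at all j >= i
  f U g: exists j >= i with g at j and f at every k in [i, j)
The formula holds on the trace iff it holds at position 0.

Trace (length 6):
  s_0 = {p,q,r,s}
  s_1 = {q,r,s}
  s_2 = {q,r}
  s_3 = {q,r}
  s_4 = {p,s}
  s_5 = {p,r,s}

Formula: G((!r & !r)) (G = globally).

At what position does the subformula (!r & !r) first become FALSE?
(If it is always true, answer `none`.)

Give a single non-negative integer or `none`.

Answer: 0

Derivation:
s_0={p,q,r,s}: (!r & !r)=False !r=False r=True
s_1={q,r,s}: (!r & !r)=False !r=False r=True
s_2={q,r}: (!r & !r)=False !r=False r=True
s_3={q,r}: (!r & !r)=False !r=False r=True
s_4={p,s}: (!r & !r)=True !r=True r=False
s_5={p,r,s}: (!r & !r)=False !r=False r=True
G((!r & !r)) holds globally = False
First violation at position 0.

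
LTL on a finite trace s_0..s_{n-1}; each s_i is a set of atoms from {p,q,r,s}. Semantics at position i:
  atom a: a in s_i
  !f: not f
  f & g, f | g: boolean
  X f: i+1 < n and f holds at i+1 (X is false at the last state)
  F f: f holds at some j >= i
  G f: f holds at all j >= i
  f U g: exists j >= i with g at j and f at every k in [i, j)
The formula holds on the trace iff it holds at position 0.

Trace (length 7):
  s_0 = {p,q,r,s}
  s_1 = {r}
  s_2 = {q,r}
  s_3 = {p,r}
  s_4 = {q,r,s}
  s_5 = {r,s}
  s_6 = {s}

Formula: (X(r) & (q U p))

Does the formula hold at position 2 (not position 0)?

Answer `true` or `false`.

s_0={p,q,r,s}: (X(r) & (q U p))=True X(r)=True r=True (q U p)=True q=True p=True
s_1={r}: (X(r) & (q U p))=False X(r)=True r=True (q U p)=False q=False p=False
s_2={q,r}: (X(r) & (q U p))=True X(r)=True r=True (q U p)=True q=True p=False
s_3={p,r}: (X(r) & (q U p))=True X(r)=True r=True (q U p)=True q=False p=True
s_4={q,r,s}: (X(r) & (q U p))=False X(r)=True r=True (q U p)=False q=True p=False
s_5={r,s}: (X(r) & (q U p))=False X(r)=False r=True (q U p)=False q=False p=False
s_6={s}: (X(r) & (q U p))=False X(r)=False r=False (q U p)=False q=False p=False
Evaluating at position 2: result = True

Answer: true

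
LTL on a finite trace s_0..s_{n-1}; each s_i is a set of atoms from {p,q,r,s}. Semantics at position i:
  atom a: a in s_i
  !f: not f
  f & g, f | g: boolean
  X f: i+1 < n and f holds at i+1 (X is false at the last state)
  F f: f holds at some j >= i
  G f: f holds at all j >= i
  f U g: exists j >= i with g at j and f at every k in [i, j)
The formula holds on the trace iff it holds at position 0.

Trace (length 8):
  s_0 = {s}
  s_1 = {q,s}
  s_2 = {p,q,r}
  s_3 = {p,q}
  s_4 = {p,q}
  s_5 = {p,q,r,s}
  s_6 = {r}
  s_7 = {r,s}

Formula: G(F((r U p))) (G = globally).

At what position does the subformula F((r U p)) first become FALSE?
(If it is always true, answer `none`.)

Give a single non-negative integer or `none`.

s_0={s}: F((r U p))=True (r U p)=False r=False p=False
s_1={q,s}: F((r U p))=True (r U p)=False r=False p=False
s_2={p,q,r}: F((r U p))=True (r U p)=True r=True p=True
s_3={p,q}: F((r U p))=True (r U p)=True r=False p=True
s_4={p,q}: F((r U p))=True (r U p)=True r=False p=True
s_5={p,q,r,s}: F((r U p))=True (r U p)=True r=True p=True
s_6={r}: F((r U p))=False (r U p)=False r=True p=False
s_7={r,s}: F((r U p))=False (r U p)=False r=True p=False
G(F((r U p))) holds globally = False
First violation at position 6.

Answer: 6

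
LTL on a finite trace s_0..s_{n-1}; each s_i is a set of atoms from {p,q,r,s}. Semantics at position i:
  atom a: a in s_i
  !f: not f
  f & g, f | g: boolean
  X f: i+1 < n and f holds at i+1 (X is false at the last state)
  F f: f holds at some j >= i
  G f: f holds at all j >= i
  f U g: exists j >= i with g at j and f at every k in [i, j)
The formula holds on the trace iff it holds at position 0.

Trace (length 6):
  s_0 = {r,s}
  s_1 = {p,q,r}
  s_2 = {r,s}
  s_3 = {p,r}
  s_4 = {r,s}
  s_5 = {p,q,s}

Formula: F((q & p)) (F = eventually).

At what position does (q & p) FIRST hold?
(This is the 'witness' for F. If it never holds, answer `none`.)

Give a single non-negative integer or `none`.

Answer: 1

Derivation:
s_0={r,s}: (q & p)=False q=False p=False
s_1={p,q,r}: (q & p)=True q=True p=True
s_2={r,s}: (q & p)=False q=False p=False
s_3={p,r}: (q & p)=False q=False p=True
s_4={r,s}: (q & p)=False q=False p=False
s_5={p,q,s}: (q & p)=True q=True p=True
F((q & p)) holds; first witness at position 1.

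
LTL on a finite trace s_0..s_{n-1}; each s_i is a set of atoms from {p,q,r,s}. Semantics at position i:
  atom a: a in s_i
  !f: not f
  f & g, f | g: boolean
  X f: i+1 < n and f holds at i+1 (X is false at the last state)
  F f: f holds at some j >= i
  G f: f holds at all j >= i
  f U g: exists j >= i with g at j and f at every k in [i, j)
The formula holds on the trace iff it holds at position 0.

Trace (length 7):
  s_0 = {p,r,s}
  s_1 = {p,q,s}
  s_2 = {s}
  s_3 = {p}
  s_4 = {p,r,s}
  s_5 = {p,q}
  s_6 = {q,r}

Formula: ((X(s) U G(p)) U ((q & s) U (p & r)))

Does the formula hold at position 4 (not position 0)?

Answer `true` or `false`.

Answer: true

Derivation:
s_0={p,r,s}: ((X(s) U G(p)) U ((q & s) U (p & r)))=True (X(s) U G(p))=False X(s)=True s=True G(p)=False p=True ((q & s) U (p & r))=True (q & s)=False q=False (p & r)=True r=True
s_1={p,q,s}: ((X(s) U G(p)) U ((q & s) U (p & r)))=False (X(s) U G(p))=False X(s)=True s=True G(p)=False p=True ((q & s) U (p & r))=False (q & s)=True q=True (p & r)=False r=False
s_2={s}: ((X(s) U G(p)) U ((q & s) U (p & r)))=False (X(s) U G(p))=False X(s)=False s=True G(p)=False p=False ((q & s) U (p & r))=False (q & s)=False q=False (p & r)=False r=False
s_3={p}: ((X(s) U G(p)) U ((q & s) U (p & r)))=False (X(s) U G(p))=False X(s)=True s=False G(p)=False p=True ((q & s) U (p & r))=False (q & s)=False q=False (p & r)=False r=False
s_4={p,r,s}: ((X(s) U G(p)) U ((q & s) U (p & r)))=True (X(s) U G(p))=False X(s)=False s=True G(p)=False p=True ((q & s) U (p & r))=True (q & s)=False q=False (p & r)=True r=True
s_5={p,q}: ((X(s) U G(p)) U ((q & s) U (p & r)))=False (X(s) U G(p))=False X(s)=False s=False G(p)=False p=True ((q & s) U (p & r))=False (q & s)=False q=True (p & r)=False r=False
s_6={q,r}: ((X(s) U G(p)) U ((q & s) U (p & r)))=False (X(s) U G(p))=False X(s)=False s=False G(p)=False p=False ((q & s) U (p & r))=False (q & s)=False q=True (p & r)=False r=True
Evaluating at position 4: result = True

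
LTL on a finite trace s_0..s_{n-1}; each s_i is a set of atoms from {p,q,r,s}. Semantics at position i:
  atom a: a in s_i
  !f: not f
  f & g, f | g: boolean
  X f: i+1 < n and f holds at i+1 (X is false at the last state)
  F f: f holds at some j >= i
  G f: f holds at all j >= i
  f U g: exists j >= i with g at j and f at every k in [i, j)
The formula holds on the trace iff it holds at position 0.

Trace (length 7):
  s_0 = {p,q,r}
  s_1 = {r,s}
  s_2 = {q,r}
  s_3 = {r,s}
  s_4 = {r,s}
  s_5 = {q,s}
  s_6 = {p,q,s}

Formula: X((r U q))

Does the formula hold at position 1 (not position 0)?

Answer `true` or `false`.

s_0={p,q,r}: X((r U q))=True (r U q)=True r=True q=True
s_1={r,s}: X((r U q))=True (r U q)=True r=True q=False
s_2={q,r}: X((r U q))=True (r U q)=True r=True q=True
s_3={r,s}: X((r U q))=True (r U q)=True r=True q=False
s_4={r,s}: X((r U q))=True (r U q)=True r=True q=False
s_5={q,s}: X((r U q))=True (r U q)=True r=False q=True
s_6={p,q,s}: X((r U q))=False (r U q)=True r=False q=True
Evaluating at position 1: result = True

Answer: true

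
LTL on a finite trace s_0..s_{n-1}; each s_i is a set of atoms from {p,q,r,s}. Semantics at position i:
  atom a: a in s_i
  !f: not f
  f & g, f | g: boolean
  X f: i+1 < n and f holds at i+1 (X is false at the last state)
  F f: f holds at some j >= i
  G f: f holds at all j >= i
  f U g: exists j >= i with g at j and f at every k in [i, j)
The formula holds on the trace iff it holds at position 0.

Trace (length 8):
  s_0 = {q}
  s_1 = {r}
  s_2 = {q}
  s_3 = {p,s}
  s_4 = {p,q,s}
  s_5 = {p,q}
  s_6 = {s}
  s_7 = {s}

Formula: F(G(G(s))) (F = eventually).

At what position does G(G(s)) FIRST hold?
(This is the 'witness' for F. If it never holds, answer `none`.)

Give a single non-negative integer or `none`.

s_0={q}: G(G(s))=False G(s)=False s=False
s_1={r}: G(G(s))=False G(s)=False s=False
s_2={q}: G(G(s))=False G(s)=False s=False
s_3={p,s}: G(G(s))=False G(s)=False s=True
s_4={p,q,s}: G(G(s))=False G(s)=False s=True
s_5={p,q}: G(G(s))=False G(s)=False s=False
s_6={s}: G(G(s))=True G(s)=True s=True
s_7={s}: G(G(s))=True G(s)=True s=True
F(G(G(s))) holds; first witness at position 6.

Answer: 6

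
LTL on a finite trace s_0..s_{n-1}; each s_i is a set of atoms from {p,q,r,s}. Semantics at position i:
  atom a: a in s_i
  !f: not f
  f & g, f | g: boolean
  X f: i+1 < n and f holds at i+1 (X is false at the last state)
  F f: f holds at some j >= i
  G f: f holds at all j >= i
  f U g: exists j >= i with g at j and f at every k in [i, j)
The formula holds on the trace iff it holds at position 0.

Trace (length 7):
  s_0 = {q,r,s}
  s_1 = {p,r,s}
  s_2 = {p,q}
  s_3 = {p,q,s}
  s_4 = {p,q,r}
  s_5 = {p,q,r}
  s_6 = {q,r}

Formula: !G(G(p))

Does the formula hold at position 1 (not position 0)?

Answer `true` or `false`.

Answer: true

Derivation:
s_0={q,r,s}: !G(G(p))=True G(G(p))=False G(p)=False p=False
s_1={p,r,s}: !G(G(p))=True G(G(p))=False G(p)=False p=True
s_2={p,q}: !G(G(p))=True G(G(p))=False G(p)=False p=True
s_3={p,q,s}: !G(G(p))=True G(G(p))=False G(p)=False p=True
s_4={p,q,r}: !G(G(p))=True G(G(p))=False G(p)=False p=True
s_5={p,q,r}: !G(G(p))=True G(G(p))=False G(p)=False p=True
s_6={q,r}: !G(G(p))=True G(G(p))=False G(p)=False p=False
Evaluating at position 1: result = True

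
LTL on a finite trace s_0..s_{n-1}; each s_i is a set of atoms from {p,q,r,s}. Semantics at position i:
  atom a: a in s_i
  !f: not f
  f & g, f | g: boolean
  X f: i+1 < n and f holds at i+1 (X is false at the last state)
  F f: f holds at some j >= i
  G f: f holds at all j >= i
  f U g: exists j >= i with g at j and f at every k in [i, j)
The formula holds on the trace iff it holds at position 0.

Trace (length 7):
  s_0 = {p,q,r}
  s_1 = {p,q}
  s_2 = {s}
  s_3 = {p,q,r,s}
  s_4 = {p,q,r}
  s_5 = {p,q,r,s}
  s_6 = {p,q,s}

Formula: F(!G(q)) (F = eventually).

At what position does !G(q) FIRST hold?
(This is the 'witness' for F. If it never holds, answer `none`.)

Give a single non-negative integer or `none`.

s_0={p,q,r}: !G(q)=True G(q)=False q=True
s_1={p,q}: !G(q)=True G(q)=False q=True
s_2={s}: !G(q)=True G(q)=False q=False
s_3={p,q,r,s}: !G(q)=False G(q)=True q=True
s_4={p,q,r}: !G(q)=False G(q)=True q=True
s_5={p,q,r,s}: !G(q)=False G(q)=True q=True
s_6={p,q,s}: !G(q)=False G(q)=True q=True
F(!G(q)) holds; first witness at position 0.

Answer: 0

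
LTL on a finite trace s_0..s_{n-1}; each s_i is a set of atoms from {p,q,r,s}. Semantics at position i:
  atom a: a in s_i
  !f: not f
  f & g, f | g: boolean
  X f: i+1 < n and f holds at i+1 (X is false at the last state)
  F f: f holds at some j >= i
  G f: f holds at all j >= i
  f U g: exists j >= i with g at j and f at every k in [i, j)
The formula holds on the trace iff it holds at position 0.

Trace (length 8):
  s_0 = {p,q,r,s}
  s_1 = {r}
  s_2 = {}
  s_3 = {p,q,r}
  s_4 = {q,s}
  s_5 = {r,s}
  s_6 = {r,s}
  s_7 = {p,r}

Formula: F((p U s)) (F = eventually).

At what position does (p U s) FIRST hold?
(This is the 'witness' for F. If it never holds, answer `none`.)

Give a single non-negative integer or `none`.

s_0={p,q,r,s}: (p U s)=True p=True s=True
s_1={r}: (p U s)=False p=False s=False
s_2={}: (p U s)=False p=False s=False
s_3={p,q,r}: (p U s)=True p=True s=False
s_4={q,s}: (p U s)=True p=False s=True
s_5={r,s}: (p U s)=True p=False s=True
s_6={r,s}: (p U s)=True p=False s=True
s_7={p,r}: (p U s)=False p=True s=False
F((p U s)) holds; first witness at position 0.

Answer: 0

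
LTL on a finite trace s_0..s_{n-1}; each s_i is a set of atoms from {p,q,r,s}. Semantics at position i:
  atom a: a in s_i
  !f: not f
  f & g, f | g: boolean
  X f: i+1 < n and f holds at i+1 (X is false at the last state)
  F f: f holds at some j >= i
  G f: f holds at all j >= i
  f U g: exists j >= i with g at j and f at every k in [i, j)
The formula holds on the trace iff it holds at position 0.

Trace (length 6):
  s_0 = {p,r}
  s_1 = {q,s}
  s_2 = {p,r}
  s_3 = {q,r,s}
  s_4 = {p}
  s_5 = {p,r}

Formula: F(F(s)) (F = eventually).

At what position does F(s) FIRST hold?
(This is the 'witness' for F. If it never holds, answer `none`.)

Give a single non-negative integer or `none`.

s_0={p,r}: F(s)=True s=False
s_1={q,s}: F(s)=True s=True
s_2={p,r}: F(s)=True s=False
s_3={q,r,s}: F(s)=True s=True
s_4={p}: F(s)=False s=False
s_5={p,r}: F(s)=False s=False
F(F(s)) holds; first witness at position 0.

Answer: 0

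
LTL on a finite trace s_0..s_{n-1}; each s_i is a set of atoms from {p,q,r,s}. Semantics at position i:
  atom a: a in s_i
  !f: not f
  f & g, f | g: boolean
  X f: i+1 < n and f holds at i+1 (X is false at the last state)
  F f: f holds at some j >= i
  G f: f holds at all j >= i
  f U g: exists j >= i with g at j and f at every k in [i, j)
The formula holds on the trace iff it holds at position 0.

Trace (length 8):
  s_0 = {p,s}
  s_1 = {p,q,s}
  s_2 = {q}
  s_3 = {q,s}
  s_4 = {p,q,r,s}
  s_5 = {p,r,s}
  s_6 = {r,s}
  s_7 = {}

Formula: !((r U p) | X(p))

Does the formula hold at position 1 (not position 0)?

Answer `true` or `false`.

s_0={p,s}: !((r U p) | X(p))=False ((r U p) | X(p))=True (r U p)=True r=False p=True X(p)=True
s_1={p,q,s}: !((r U p) | X(p))=False ((r U p) | X(p))=True (r U p)=True r=False p=True X(p)=False
s_2={q}: !((r U p) | X(p))=True ((r U p) | X(p))=False (r U p)=False r=False p=False X(p)=False
s_3={q,s}: !((r U p) | X(p))=False ((r U p) | X(p))=True (r U p)=False r=False p=False X(p)=True
s_4={p,q,r,s}: !((r U p) | X(p))=False ((r U p) | X(p))=True (r U p)=True r=True p=True X(p)=True
s_5={p,r,s}: !((r U p) | X(p))=False ((r U p) | X(p))=True (r U p)=True r=True p=True X(p)=False
s_6={r,s}: !((r U p) | X(p))=True ((r U p) | X(p))=False (r U p)=False r=True p=False X(p)=False
s_7={}: !((r U p) | X(p))=True ((r U p) | X(p))=False (r U p)=False r=False p=False X(p)=False
Evaluating at position 1: result = False

Answer: false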